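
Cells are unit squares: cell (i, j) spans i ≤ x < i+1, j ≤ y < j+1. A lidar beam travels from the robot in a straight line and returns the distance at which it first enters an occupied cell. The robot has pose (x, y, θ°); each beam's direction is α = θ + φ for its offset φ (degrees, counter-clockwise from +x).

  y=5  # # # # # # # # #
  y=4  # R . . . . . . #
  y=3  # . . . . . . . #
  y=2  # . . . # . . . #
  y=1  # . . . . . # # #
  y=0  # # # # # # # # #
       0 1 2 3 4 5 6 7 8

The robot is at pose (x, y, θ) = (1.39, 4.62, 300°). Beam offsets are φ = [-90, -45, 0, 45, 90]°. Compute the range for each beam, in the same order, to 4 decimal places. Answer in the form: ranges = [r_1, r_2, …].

ranges = [0.4503, 1.5068, 4.1800, 6.8432, 0.7600]

beam 1: φ=-90°, α=210°
  direction (-0.8660, -0.5000); cell (1,4); t to first gridline: x 0.4503, y 1.2400 (then +1.1547 / +2.0000)
    (0,4) via x @ 0.4503  # hit
  → r_1 = 0.4503
beam 2: φ=-45°, α=255°
  direction (-0.2588, -0.9659); cell (1,4); t to first gridline: x 1.5068, y 0.6419 (then +3.8637 / +1.0353)
    (1,3) via y @ 0.6419
    (0,3) via x @ 1.5068  # hit
  → r_2 = 1.5068
beam 3: φ=0°, α=300°
  direction (0.5000, -0.8660); cell (1,4); t to first gridline: x 1.2200, y 0.7159 (then +2.0000 / +1.1547)
    (1,3) via y @ 0.7159
    (2,3) via x @ 1.2200
    (2,2) via y @ 1.8706
    (2,1) via y @ 3.0253
    (3,1) via x @ 3.2200
    (3,0) via y @ 4.1800  # hit
  → r_3 = 4.1800
beam 4: φ=45°, α=345°
  direction (0.9659, -0.2588); cell (1,4); t to first gridline: x 0.6315, y 2.3955 (then +1.0353 / +3.8637)
    (2,4) via x @ 0.6315
    (3,4) via x @ 1.6668
    (3,3) via y @ 2.3955
    (4,3) via x @ 2.7021
    (5,3) via x @ 3.7373
    (6,3) via x @ 4.7726
    (7,3) via x @ 5.8079
    (7,2) via y @ 6.2592
    (8,2) via x @ 6.8432  # hit
  → r_4 = 6.8432
beam 5: φ=90°, α=30°
  direction (0.8660, 0.5000); cell (1,4); t to first gridline: x 0.7044, y 0.7600 (then +1.1547 / +2.0000)
    (2,4) via x @ 0.7044
    (2,5) via y @ 0.7600  # hit
  → r_5 = 0.7600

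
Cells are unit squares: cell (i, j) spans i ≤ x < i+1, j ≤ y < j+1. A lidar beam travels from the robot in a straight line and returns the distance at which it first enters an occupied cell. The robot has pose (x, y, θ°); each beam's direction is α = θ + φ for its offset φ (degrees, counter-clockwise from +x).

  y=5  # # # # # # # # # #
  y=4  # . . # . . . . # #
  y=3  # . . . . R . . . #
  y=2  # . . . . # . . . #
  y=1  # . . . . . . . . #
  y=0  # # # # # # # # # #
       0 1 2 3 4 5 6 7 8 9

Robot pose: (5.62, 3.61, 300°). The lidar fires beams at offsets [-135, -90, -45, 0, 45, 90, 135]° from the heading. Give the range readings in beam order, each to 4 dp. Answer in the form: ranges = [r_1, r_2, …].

ranges = [1.6771, 5.2200, 0.6315, 0.7044, 3.4992, 2.7482, 1.4390]

beam 1: φ=-135°, α=165°
  direction (-0.9659, 0.2588); cell (5,3); t to first gridline: x 0.6419, y 1.5068 (then +1.0353 / +3.8637)
    (4,3) via x @ 0.6419
    (4,4) via y @ 1.5068
    (3,4) via x @ 1.6771  # hit
  → r_1 = 1.6771
beam 2: φ=-90°, α=210°
  direction (-0.8660, -0.5000); cell (5,3); t to first gridline: x 0.7159, y 1.2200 (then +1.1547 / +2.0000)
    (4,3) via x @ 0.7159
    (4,2) via y @ 1.2200
    (3,2) via x @ 1.8706
    (2,2) via x @ 3.0253
    (2,1) via y @ 3.2200
    (1,1) via x @ 4.1800
    (1,0) via y @ 5.2200  # hit
  → r_2 = 5.2200
beam 3: φ=-45°, α=255°
  direction (-0.2588, -0.9659); cell (5,3); t to first gridline: x 2.3955, y 0.6315 (then +3.8637 / +1.0353)
    (5,2) via y @ 0.6315  # hit
  → r_3 = 0.6315
beam 4: φ=0°, α=300°
  direction (0.5000, -0.8660); cell (5,3); t to first gridline: x 0.7600, y 0.7044 (then +2.0000 / +1.1547)
    (5,2) via y @ 0.7044  # hit
  → r_4 = 0.7044
beam 5: φ=45°, α=345°
  direction (0.9659, -0.2588); cell (5,3); t to first gridline: x 0.3934, y 2.3569 (then +1.0353 / +3.8637)
    (6,3) via x @ 0.3934
    (7,3) via x @ 1.4287
    (7,2) via y @ 2.3569
    (8,2) via x @ 2.4640
    (9,2) via x @ 3.4992  # hit
  → r_5 = 3.4992
beam 6: φ=90°, α=30°
  direction (0.8660, 0.5000); cell (5,3); t to first gridline: x 0.4388, y 0.7800 (then +1.1547 / +2.0000)
    (6,3) via x @ 0.4388
    (6,4) via y @ 0.7800
    (7,4) via x @ 1.5935
    (8,4) via x @ 2.7482  # hit
  → r_6 = 2.7482
beam 7: φ=135°, α=75°
  direction (0.2588, 0.9659); cell (5,3); t to first gridline: x 1.4682, y 0.4038 (then +3.8637 / +1.0353)
    (5,4) via y @ 0.4038
    (5,5) via y @ 1.4390  # hit
  → r_7 = 1.4390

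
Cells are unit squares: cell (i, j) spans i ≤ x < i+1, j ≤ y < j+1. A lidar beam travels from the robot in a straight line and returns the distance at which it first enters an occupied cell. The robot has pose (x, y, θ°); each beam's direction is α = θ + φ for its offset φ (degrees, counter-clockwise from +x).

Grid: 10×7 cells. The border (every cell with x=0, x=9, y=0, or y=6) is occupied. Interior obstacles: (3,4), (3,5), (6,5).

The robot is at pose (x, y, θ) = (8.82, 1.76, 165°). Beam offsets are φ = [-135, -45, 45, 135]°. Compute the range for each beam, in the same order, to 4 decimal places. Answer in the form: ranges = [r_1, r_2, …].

ranges = [0.2078, 3.7412, 1.5200, 0.3600]

beam 1: φ=-135°, α=30°
  direction (0.8660, 0.5000); cell (8,1); t to first gridline: x 0.2078, y 0.4800 (then +1.1547 / +2.0000)
    (9,1) via x @ 0.2078  # hit
  → r_1 = 0.2078
beam 2: φ=-45°, α=120°
  direction (-0.5000, 0.8660); cell (8,1); t to first gridline: x 1.6400, y 0.2771 (then +2.0000 / +1.1547)
    (8,2) via y @ 0.2771
    (8,3) via y @ 1.4318
    (7,3) via x @ 1.6400
    (7,4) via y @ 2.5865
    (6,4) via x @ 3.6400
    (6,5) via y @ 3.7412  # hit
  → r_2 = 3.7412
beam 3: φ=45°, α=210°
  direction (-0.8660, -0.5000); cell (8,1); t to first gridline: x 0.9469, y 1.5200 (then +1.1547 / +2.0000)
    (7,1) via x @ 0.9469
    (7,0) via y @ 1.5200  # hit
  → r_3 = 1.5200
beam 4: φ=135°, α=300°
  direction (0.5000, -0.8660); cell (8,1); t to first gridline: x 0.3600, y 0.8776 (then +2.0000 / +1.1547)
    (9,1) via x @ 0.3600  # hit
  → r_4 = 0.3600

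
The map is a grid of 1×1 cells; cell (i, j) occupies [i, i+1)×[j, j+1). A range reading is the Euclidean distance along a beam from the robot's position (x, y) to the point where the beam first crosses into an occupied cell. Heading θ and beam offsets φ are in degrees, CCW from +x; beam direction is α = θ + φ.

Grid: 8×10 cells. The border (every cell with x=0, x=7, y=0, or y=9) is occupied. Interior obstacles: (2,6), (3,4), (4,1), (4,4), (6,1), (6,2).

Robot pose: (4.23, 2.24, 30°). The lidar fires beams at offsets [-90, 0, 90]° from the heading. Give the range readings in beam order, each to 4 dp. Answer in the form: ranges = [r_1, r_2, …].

ranges = [0.2771, 3.1985, 2.0323]

beam 1: φ=-90°, α=300°
  direction (0.5000, -0.8660); cell (4,2); t to first gridline: x 1.5400, y 0.2771 (then +2.0000 / +1.1547)
    (4,1) via y @ 0.2771  # hit
  → r_1 = 0.2771
beam 2: φ=0°, α=30°
  direction (0.8660, 0.5000); cell (4,2); t to first gridline: x 0.8891, y 1.5200 (then +1.1547 / +2.0000)
    (5,2) via x @ 0.8891
    (5,3) via y @ 1.5200
    (6,3) via x @ 2.0438
    (7,3) via x @ 3.1985  # hit
  → r_2 = 3.1985
beam 3: φ=90°, α=120°
  direction (-0.5000, 0.8660); cell (4,2); t to first gridline: x 0.4600, y 0.8776 (then +2.0000 / +1.1547)
    (3,2) via x @ 0.4600
    (3,3) via y @ 0.8776
    (3,4) via y @ 2.0323  # hit
  → r_3 = 2.0323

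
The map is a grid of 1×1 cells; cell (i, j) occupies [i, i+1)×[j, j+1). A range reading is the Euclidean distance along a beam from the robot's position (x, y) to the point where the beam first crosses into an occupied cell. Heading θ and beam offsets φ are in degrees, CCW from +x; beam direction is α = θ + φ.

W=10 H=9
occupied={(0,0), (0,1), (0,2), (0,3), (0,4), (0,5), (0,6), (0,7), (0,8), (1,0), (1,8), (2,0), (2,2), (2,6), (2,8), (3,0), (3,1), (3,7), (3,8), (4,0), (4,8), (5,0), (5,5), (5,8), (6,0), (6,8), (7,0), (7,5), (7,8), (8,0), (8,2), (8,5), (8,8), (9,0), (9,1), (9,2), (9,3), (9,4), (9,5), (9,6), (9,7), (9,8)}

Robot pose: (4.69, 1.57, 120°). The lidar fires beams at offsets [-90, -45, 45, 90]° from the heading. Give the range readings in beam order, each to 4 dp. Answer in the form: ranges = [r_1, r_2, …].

beam 1: φ=-90°, α=30°
  dir = (cos 30°, sin 30°) = (0.8660, 0.5000); from cell (4,1)
  next x-line at t=0.3580, next y-line at t=0.8600; Δt_x=1.1547, Δt_y=2.0000
    x: enter (5,1) at t=0.3580
    y: enter (5,2) at t=0.8600
    x: enter (6,2) at t=1.5127
    x: enter (7,2) at t=2.6674
    y: enter (7,3) at t=2.8600
    x: enter (8,3) at t=3.8221
    y: enter (8,4) at t=4.8600
    x: enter (9,4) at t=4.9768 ← occupied
  → r_1 = 4.9768
beam 2: φ=-45°, α=75°
  dir = (cos 75°, sin 75°) = (0.2588, 0.9659); from cell (4,1)
  next x-line at t=1.1977, next y-line at t=0.4452; Δt_x=3.8637, Δt_y=1.0353
    y: enter (4,2) at t=0.4452
    x: enter (5,2) at t=1.1977
    y: enter (5,3) at t=1.4804
    y: enter (5,4) at t=2.5157
    y: enter (5,5) at t=3.5510 ← occupied
  → r_2 = 3.5510
beam 3: φ=45°, α=165°
  dir = (cos 165°, sin 165°) = (-0.9659, 0.2588); from cell (4,1)
  next x-line at t=0.7143, next y-line at t=1.6614; Δt_x=1.0353, Δt_y=3.8637
    x: enter (3,1) at t=0.7143 ← occupied
  → r_3 = 0.7143
beam 4: φ=90°, α=210°
  dir = (cos 210°, sin 210°) = (-0.8660, -0.5000); from cell (4,1)
  next x-line at t=0.7967, next y-line at t=1.1400; Δt_x=1.1547, Δt_y=2.0000
    x: enter (3,1) at t=0.7967 ← occupied
  → r_4 = 0.7967

ranges = [4.9768, 3.5510, 0.7143, 0.7967]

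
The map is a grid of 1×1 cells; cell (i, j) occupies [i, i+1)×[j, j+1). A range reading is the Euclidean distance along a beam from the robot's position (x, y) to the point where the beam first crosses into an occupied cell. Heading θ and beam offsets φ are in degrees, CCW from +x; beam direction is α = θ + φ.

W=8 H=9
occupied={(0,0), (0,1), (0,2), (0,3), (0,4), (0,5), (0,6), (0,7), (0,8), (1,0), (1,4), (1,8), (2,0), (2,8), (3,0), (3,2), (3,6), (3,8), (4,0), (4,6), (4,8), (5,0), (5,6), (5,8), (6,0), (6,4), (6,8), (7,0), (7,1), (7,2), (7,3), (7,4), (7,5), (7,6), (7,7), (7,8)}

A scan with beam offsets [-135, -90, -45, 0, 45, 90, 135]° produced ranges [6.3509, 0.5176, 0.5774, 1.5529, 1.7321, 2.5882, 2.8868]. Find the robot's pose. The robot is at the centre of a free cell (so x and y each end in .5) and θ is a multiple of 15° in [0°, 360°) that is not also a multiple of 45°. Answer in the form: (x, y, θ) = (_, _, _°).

The pose lattice has 36·16 = 576 candidates. Test each by forward raycasting.
  (1.5, 6.5, 75°): beam 1 = 4.0415 ≠ 6.3509 ✗
  (4.5, 5.5, 345°): beam 1 = 2.8868 ≠ 6.3509 ✗
  (5.5, 4.5, 195°): beam 1 = 3.0000 ≠ 6.3509 ✗
  …
  (4.5, 2.5, 255°): r_1=6.3509, r_2=0.5176, r_3=0.5774, r_4=1.5529, r_5=1.7321, r_6=2.5882, r_7=2.8868 — all match ✓
Only this pose fits every beam.

(x, y, θ) = (4.5, 2.5, 255°)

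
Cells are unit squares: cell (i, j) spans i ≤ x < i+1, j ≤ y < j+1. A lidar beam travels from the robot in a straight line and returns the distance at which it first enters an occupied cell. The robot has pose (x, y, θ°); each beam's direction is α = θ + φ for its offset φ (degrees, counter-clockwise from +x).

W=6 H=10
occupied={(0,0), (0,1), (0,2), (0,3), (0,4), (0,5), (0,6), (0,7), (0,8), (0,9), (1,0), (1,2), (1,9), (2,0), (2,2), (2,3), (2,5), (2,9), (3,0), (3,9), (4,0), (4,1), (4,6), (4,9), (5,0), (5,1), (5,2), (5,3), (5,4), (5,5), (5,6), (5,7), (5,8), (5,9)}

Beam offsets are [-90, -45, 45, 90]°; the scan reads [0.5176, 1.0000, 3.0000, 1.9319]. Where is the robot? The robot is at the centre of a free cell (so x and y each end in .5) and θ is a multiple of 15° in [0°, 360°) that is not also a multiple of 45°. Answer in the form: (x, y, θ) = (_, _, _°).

Enumerate (i+0.5, j+0.5, θ) over the 26 free cells and 16 admissible headings. For each, cast all 4 beams and compare to the given ranges.
  (2.5, 1.5, 75°): beam 1 = 1.5529 ≠ 0.5176 ✗
  (4.5, 8.5, 120°): beam 1 = 0.5774 ≠ 0.5176 ✗
  (2.5, 7.5, 345°): beam 1 = 1.5529 ≠ 0.5176 ✗
  …
  (1.5, 8.5, 285°): r_1=0.5176, r_2=1.0000, r_3=3.0000, r_4=1.9319 — all match ✓
Unique over the lattice → pose = (1.5, 8.5, 285°).

(x, y, θ) = (1.5, 8.5, 285°)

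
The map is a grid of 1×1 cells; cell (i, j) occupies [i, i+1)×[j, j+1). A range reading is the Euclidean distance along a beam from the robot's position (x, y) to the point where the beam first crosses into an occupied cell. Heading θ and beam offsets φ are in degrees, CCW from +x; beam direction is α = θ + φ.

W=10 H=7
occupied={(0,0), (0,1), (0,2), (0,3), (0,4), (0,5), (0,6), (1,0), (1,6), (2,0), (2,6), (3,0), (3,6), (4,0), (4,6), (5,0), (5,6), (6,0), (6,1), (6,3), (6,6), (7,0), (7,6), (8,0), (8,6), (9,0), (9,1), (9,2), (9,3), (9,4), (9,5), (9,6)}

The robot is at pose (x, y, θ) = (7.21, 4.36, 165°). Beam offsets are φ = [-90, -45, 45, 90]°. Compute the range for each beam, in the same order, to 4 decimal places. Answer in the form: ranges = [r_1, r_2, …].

beam 1: φ=-90°, α=75°
  dir = (cos 75°, sin 75°) = (0.2588, 0.9659); from cell (7,4)
  next x-line at t=3.0523, next y-line at t=0.6626; Δt_x=3.8637, Δt_y=1.0353
    y: enter (7,5) at t=0.6626
    y: enter (7,6) at t=1.6979 ← occupied
  → r_1 = 1.6979
beam 2: φ=-45°, α=120°
  dir = (cos 120°, sin 120°) = (-0.5000, 0.8660); from cell (7,4)
  next x-line at t=0.4200, next y-line at t=0.7390; Δt_x=2.0000, Δt_y=1.1547
    x: enter (6,4) at t=0.4200
    y: enter (6,5) at t=0.7390
    y: enter (6,6) at t=1.8937 ← occupied
  → r_2 = 1.8937
beam 3: φ=45°, α=210°
  dir = (cos 210°, sin 210°) = (-0.8660, -0.5000); from cell (7,4)
  next x-line at t=0.2425, next y-line at t=0.7200; Δt_x=1.1547, Δt_y=2.0000
    x: enter (6,4) at t=0.2425
    y: enter (6,3) at t=0.7200 ← occupied
  → r_3 = 0.7200
beam 4: φ=90°, α=255°
  dir = (cos 255°, sin 255°) = (-0.2588, -0.9659); from cell (7,4)
  next x-line at t=0.8114, next y-line at t=0.3727; Δt_x=3.8637, Δt_y=1.0353
    y: enter (7,3) at t=0.3727
    x: enter (6,3) at t=0.8114 ← occupied
  → r_4 = 0.8114

ranges = [1.6979, 1.8937, 0.7200, 0.8114]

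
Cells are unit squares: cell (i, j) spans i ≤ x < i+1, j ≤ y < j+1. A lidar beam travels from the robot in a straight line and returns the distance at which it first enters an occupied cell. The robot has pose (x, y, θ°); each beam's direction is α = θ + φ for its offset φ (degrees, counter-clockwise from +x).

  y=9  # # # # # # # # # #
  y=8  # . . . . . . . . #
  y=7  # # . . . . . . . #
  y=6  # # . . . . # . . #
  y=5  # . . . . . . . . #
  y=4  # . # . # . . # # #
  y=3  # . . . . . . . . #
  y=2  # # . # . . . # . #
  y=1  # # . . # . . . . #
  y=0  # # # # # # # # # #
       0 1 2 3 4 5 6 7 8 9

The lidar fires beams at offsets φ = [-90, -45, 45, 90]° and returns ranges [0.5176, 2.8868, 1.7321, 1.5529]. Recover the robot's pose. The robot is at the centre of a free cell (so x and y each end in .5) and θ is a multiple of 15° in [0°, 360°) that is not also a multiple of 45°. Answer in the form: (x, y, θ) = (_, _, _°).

(x, y, θ) = (6.5, 7.5, 15°)

The pose lattice has 52·16 = 832 candidates. Test each by forward raycasting.
  (5.5, 1.5, 285°): beam 2 = 0.5774 ≠ 2.8868 ✗
  (3.5, 4.5, 210°): beam 1 = 3.0000 ≠ 0.5176 ✗
  (4.5, 3.5, 75°): beam 1 = 2.5882 ≠ 0.5176 ✗
  (3.5, 4.5, 150°): beam 1 = 5.1962 ≠ 0.5176 ✗
  (8.5, 8.5, 30°): beam 1 = 1.0000 ≠ 0.5176 ✗
  …
  (6.5, 7.5, 15°): r_1=0.5176, r_2=2.8868, r_3=1.7321, r_4=1.5529 — all match ✓
No second candidate reproduces the full scan.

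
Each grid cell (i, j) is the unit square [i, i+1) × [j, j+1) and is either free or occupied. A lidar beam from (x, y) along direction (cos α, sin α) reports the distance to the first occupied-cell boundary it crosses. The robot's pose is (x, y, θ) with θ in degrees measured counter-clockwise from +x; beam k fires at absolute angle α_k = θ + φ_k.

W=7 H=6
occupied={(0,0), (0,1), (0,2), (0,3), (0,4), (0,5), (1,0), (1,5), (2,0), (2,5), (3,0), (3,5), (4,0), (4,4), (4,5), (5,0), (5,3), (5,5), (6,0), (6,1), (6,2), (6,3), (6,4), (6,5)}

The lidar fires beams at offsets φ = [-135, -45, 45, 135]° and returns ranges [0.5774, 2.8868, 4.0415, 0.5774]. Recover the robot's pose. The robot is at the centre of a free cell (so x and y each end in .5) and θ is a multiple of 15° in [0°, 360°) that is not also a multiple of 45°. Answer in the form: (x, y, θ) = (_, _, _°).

(x, y, θ) = (3.5, 4.5, 255°)

Enumerate (i+0.5, j+0.5, θ) over the 18 free cells and 16 admissible headings. For each, cast all 4 beams and compare to the given ranges.
  (2.5, 3.5, 105°): beam 1 = 4.0415 ≠ 0.5774 ✗
  (3.5, 2.5, 120°): beam 1 = 2.5882 ≠ 0.5774 ✗
  (2.5, 1.5, 75°): beam 2 = 3.0000 ≠ 2.8868 ✗
  …
  (3.5, 4.5, 255°): r_1=0.5774, r_2=2.8868, r_3=4.0415, r_4=0.5774 — all match ✓
Only this pose fits every beam.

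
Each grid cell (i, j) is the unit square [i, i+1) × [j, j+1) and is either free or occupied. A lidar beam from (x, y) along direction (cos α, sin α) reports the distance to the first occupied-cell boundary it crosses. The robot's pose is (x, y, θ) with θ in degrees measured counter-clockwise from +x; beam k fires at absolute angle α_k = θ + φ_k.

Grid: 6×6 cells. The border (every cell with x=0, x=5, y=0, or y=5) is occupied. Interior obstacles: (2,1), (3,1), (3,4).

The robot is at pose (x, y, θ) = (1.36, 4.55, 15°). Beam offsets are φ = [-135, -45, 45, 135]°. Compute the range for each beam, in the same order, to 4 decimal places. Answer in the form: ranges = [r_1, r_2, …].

ranges = [0.7200, 4.2031, 0.5196, 0.4157]

beam 1: φ=-135°, α=240°
  direction (-0.5000, -0.8660); cell (1,4); t to first gridline: x 0.7200, y 0.6351 (then +2.0000 / +1.1547)
    (1,3) via y @ 0.6351
    (0,3) via x @ 0.7200  # hit
  → r_1 = 0.7200
beam 2: φ=-45°, α=330°
  direction (0.8660, -0.5000); cell (1,4); t to first gridline: x 0.7390, y 1.1000 (then +1.1547 / +2.0000)
    (2,4) via x @ 0.7390
    (2,3) via y @ 1.1000
    (3,3) via x @ 1.8937
    (4,3) via x @ 3.0484
    (4,2) via y @ 3.1000
    (5,2) via x @ 4.2031  # hit
  → r_2 = 4.2031
beam 3: φ=45°, α=60°
  direction (0.5000, 0.8660); cell (1,4); t to first gridline: x 1.2800, y 0.5196 (then +2.0000 / +1.1547)
    (1,5) via y @ 0.5196  # hit
  → r_3 = 0.5196
beam 4: φ=135°, α=150°
  direction (-0.8660, 0.5000); cell (1,4); t to first gridline: x 0.4157, y 0.9000 (then +1.1547 / +2.0000)
    (0,4) via x @ 0.4157  # hit
  → r_4 = 0.4157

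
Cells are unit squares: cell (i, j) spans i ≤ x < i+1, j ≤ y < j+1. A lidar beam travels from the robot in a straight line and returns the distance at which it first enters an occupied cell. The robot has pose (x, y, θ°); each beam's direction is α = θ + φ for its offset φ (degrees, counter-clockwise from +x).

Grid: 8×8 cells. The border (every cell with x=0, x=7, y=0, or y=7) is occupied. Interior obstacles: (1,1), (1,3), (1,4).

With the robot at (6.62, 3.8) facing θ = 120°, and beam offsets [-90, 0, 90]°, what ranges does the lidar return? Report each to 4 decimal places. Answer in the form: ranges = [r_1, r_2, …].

beam 1: φ=-90°, α=30°
  cosα=0.8660 sinα=0.5000 | (6,3) | tMaxX 0.4388 tMaxY 0.4000 | tΔX 1.1547 tΔY 2.0000
    t=0.4000 [y] (6,4)
    t=0.4388 [x] (7,4) — stop
  → r_1 = 0.4388
beam 2: φ=0°, α=120°
  cosα=-0.5000 sinα=0.8660 | (6,3) | tMaxX 1.2400 tMaxY 0.2309 | tΔX 2.0000 tΔY 1.1547
    t=0.2309 [y] (6,4)
    t=1.2400 [x] (5,4)
    t=1.3856 [y] (5,5)
    t=2.5403 [y] (5,6)
    t=3.2400 [x] (4,6)
    t=3.6950 [y] (4,7) — stop
  → r_2 = 3.6950
beam 3: φ=90°, α=210°
  cosα=-0.8660 sinα=-0.5000 | (6,3) | tMaxX 0.7159 tMaxY 1.6000 | tΔX 1.1547 tΔY 2.0000
    t=0.7159 [x] (5,3)
    t=1.6000 [y] (5,2)
    t=1.8706 [x] (4,2)
    t=3.0253 [x] (3,2)
    t=3.6000 [y] (3,1)
    t=4.1800 [x] (2,1)
    t=5.3347 [x] (1,1) — stop
  → r_3 = 5.3347

ranges = [0.4388, 3.6950, 5.3347]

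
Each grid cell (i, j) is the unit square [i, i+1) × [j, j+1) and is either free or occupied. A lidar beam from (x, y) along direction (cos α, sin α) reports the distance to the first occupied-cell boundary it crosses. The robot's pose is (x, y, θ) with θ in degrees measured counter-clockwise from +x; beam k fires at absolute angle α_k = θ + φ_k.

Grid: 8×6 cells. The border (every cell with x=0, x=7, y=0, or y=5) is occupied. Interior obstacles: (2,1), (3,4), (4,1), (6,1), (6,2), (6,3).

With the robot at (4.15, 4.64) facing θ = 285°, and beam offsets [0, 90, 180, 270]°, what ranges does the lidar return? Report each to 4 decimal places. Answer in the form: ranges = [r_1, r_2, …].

ranges = [2.7331, 1.3909, 0.3727, 0.1553]

beam 1: φ=0°, α=285°
  direction (0.2588, -0.9659); cell (4,4); t to first gridline: x 3.2841, y 0.6626 (then +3.8637 / +1.0353)
    (4,3) via y @ 0.6626
    (4,2) via y @ 1.6979
    (4,1) via y @ 2.7331  # hit
  → r_1 = 2.7331
beam 2: φ=90°, α=15°
  direction (0.9659, 0.2588); cell (4,4); t to first gridline: x 0.8800, y 1.3909 (then +1.0353 / +3.8637)
    (5,4) via x @ 0.8800
    (5,5) via y @ 1.3909  # hit
  → r_2 = 1.3909
beam 3: φ=180°, α=105°
  direction (-0.2588, 0.9659); cell (4,4); t to first gridline: x 0.5796, y 0.3727 (then +3.8637 / +1.0353)
    (4,5) via y @ 0.3727  # hit
  → r_3 = 0.3727
beam 4: φ=270°, α=195°
  direction (-0.9659, -0.2588); cell (4,4); t to first gridline: x 0.1553, y 2.4728 (then +1.0353 / +3.8637)
    (3,4) via x @ 0.1553  # hit
  → r_4 = 0.1553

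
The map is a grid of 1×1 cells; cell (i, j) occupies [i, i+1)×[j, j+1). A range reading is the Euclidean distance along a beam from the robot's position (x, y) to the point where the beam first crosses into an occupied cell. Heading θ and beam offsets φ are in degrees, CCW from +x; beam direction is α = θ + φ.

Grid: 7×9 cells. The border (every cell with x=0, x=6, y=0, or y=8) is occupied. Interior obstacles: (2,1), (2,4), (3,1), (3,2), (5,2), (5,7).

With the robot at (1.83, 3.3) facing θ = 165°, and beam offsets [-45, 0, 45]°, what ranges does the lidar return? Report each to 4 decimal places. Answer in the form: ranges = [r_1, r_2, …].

ranges = [1.6600, 0.8593, 0.9584]

beam 1: φ=-45°, α=120°
  cosα=-0.5000 sinα=0.8660 | (1,3) | tMaxX 1.6600 tMaxY 0.8083 | tΔX 2.0000 tΔY 1.1547
    t=0.8083 [y] (1,4)
    t=1.6600 [x] (0,4) — stop
  → r_1 = 1.6600
beam 2: φ=0°, α=165°
  cosα=-0.9659 sinα=0.2588 | (1,3) | tMaxX 0.8593 tMaxY 2.7046 | tΔX 1.0353 tΔY 3.8637
    t=0.8593 [x] (0,3) — stop
  → r_2 = 0.8593
beam 3: φ=45°, α=210°
  cosα=-0.8660 sinα=-0.5000 | (1,3) | tMaxX 0.9584 tMaxY 0.6000 | tΔX 1.1547 tΔY 2.0000
    t=0.6000 [y] (1,2)
    t=0.9584 [x] (0,2) — stop
  → r_3 = 0.9584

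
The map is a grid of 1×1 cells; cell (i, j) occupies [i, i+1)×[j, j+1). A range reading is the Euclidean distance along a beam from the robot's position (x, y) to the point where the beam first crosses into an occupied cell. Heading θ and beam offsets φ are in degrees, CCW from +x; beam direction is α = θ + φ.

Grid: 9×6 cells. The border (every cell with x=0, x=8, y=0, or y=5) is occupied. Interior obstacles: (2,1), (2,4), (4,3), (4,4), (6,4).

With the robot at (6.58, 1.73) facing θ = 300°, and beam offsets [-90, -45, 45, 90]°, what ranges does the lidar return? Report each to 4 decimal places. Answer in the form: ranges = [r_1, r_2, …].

beam 1: φ=-90°, α=210°
  direction (-0.8660, -0.5000); cell (6,1); t to first gridline: x 0.6697, y 1.4600 (then +1.1547 / +2.0000)
    (5,1) via x @ 0.6697
    (5,0) via y @ 1.4600  # hit
  → r_1 = 1.4600
beam 2: φ=-45°, α=255°
  direction (-0.2588, -0.9659); cell (6,1); t to first gridline: x 2.2409, y 0.7558 (then +3.8637 / +1.0353)
    (6,0) via y @ 0.7558  # hit
  → r_2 = 0.7558
beam 3: φ=45°, α=345°
  direction (0.9659, -0.2588); cell (6,1); t to first gridline: x 0.4348, y 2.8205 (then +1.0353 / +3.8637)
    (7,1) via x @ 0.4348
    (8,1) via x @ 1.4701  # hit
  → r_3 = 1.4701
beam 4: φ=90°, α=30°
  direction (0.8660, 0.5000); cell (6,1); t to first gridline: x 0.4850, y 0.5400 (then +1.1547 / +2.0000)
    (7,1) via x @ 0.4850
    (7,2) via y @ 0.5400
    (8,2) via x @ 1.6397  # hit
  → r_4 = 1.6397

ranges = [1.4600, 0.7558, 1.4701, 1.6397]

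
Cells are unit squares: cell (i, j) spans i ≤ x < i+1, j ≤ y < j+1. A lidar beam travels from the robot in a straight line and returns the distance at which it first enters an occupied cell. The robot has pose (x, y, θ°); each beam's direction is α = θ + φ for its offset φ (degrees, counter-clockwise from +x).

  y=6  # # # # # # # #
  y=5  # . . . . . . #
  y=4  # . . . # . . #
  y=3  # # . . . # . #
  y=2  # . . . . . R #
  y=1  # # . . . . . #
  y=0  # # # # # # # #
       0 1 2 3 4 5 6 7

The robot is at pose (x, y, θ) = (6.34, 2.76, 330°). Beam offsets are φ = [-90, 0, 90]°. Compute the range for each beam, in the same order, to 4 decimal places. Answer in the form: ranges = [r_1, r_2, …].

ranges = [2.0323, 0.7621, 1.3200]

beam 1: φ=-90°, α=240°
  cosα=-0.5000 sinα=-0.8660 | (6,2) | tMaxX 0.6800 tMaxY 0.8776 | tΔX 2.0000 tΔY 1.1547
    t=0.6800 [x] (5,2)
    t=0.8776 [y] (5,1)
    t=2.0323 [y] (5,0) — stop
  → r_1 = 2.0323
beam 2: φ=0°, α=330°
  cosα=0.8660 sinα=-0.5000 | (6,2) | tMaxX 0.7621 tMaxY 1.5200 | tΔX 1.1547 tΔY 2.0000
    t=0.7621 [x] (7,2) — stop
  → r_2 = 0.7621
beam 3: φ=90°, α=60°
  cosα=0.5000 sinα=0.8660 | (6,2) | tMaxX 1.3200 tMaxY 0.2771 | tΔX 2.0000 tΔY 1.1547
    t=0.2771 [y] (6,3)
    t=1.3200 [x] (7,3) — stop
  → r_3 = 1.3200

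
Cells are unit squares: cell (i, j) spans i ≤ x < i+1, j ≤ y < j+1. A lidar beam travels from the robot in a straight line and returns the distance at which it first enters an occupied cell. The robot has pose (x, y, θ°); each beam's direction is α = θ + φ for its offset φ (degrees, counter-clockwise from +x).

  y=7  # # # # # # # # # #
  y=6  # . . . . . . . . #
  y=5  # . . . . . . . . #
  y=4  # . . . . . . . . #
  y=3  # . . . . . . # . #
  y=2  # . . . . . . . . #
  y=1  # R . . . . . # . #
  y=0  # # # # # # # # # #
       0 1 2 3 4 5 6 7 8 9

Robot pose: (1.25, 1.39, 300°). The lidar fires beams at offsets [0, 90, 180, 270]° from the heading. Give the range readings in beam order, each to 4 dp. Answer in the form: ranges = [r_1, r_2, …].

beam 1: φ=0°, α=300°
  direction (0.5000, -0.8660); cell (1,1); t to first gridline: x 1.5000, y 0.4503 (then +2.0000 / +1.1547)
    (1,0) via y @ 0.4503  # hit
  → r_1 = 0.4503
beam 2: φ=90°, α=30°
  direction (0.8660, 0.5000); cell (1,1); t to first gridline: x 0.8660, y 1.2200 (then +1.1547 / +2.0000)
    (2,1) via x @ 0.8660
    (2,2) via y @ 1.2200
    (3,2) via x @ 2.0207
    (4,2) via x @ 3.1754
    (4,3) via y @ 3.2200
    (5,3) via x @ 4.3301
    (5,4) via y @ 5.2200
    (6,4) via x @ 5.4848
    (7,4) via x @ 6.6395
    (7,5) via y @ 7.2200
    (8,5) via x @ 7.7942
    (9,5) via x @ 8.9489  # hit
  → r_2 = 8.9489
beam 3: φ=180°, α=120°
  direction (-0.5000, 0.8660); cell (1,1); t to first gridline: x 0.5000, y 0.7044 (then +2.0000 / +1.1547)
    (0,1) via x @ 0.5000  # hit
  → r_3 = 0.5000
beam 4: φ=270°, α=210°
  direction (-0.8660, -0.5000); cell (1,1); t to first gridline: x 0.2887, y 0.7800 (then +1.1547 / +2.0000)
    (0,1) via x @ 0.2887  # hit
  → r_4 = 0.2887

ranges = [0.4503, 8.9489, 0.5000, 0.2887]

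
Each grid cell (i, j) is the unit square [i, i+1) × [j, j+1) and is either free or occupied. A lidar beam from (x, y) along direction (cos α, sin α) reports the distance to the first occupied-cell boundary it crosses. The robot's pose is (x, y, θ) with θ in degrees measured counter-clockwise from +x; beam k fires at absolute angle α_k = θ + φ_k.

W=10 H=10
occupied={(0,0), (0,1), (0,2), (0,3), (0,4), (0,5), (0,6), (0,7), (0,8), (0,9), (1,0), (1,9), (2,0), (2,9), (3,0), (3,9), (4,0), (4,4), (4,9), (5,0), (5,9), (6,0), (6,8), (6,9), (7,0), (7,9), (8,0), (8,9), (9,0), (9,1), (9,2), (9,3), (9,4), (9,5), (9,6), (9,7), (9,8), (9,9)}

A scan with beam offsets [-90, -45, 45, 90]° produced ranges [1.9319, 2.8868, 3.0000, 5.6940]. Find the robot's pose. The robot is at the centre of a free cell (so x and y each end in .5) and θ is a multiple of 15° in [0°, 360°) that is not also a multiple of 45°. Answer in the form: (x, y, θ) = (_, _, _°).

(x, y, θ) = (6.5, 1.5, 75°)

The pose lattice has 62·16 = 992 candidates. Test each by forward raycasting.
  (6.5, 2.5, 345°): beam 1 = 1.5529 ≠ 1.9319 ✗
  (6.5, 1.5, 105°): beam 1 = 2.5882 ≠ 1.9319 ✗
  (8.5, 4.5, 15°): beam 2 = 0.5774 ≠ 2.8868 ✗
  (4.5, 2.5, 330°): beam 1 = 1.7321 ≠ 1.9319 ✗
  …
  (6.5, 1.5, 75°): r_1=1.9319, r_2=2.8868, r_3=3.0000, r_4=5.6940 — all match ✓
Unique over the lattice → pose = (6.5, 1.5, 75°).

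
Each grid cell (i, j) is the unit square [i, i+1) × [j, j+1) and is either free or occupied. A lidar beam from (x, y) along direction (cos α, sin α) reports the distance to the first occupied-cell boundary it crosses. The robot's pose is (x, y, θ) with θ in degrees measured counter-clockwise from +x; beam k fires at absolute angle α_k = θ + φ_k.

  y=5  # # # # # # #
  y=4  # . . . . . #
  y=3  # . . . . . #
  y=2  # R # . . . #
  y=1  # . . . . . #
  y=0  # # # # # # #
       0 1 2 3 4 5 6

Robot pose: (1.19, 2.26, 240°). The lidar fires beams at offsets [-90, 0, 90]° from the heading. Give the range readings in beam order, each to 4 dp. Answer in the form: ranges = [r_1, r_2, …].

beam 1: φ=-90°, α=150°
  d=(-0.8660,0.5000)  start (1,2)  tX=0.2194 tY=1.4800  stride 1/|dx|=1.1547 1/|dy|=2.0000
    cross x-line → (0,2), t=0.2194 (wall)
  → r_1 = 0.2194
beam 2: φ=0°, α=240°
  d=(-0.5000,-0.8660)  start (1,2)  tX=0.3800 tY=0.3002  stride 1/|dx|=2.0000 1/|dy|=1.1547
    cross y-line → (1,1), t=0.3002
    cross x-line → (0,1), t=0.3800 (wall)
  → r_2 = 0.3800
beam 3: φ=90°, α=330°
  d=(0.8660,-0.5000)  start (1,2)  tX=0.9353 tY=0.5200  stride 1/|dx|=1.1547 1/|dy|=2.0000
    cross y-line → (1,1), t=0.5200
    cross x-line → (2,1), t=0.9353
    cross x-line → (3,1), t=2.0900
    cross y-line → (3,0), t=2.5200 (wall)
  → r_3 = 2.5200

ranges = [0.2194, 0.3800, 2.5200]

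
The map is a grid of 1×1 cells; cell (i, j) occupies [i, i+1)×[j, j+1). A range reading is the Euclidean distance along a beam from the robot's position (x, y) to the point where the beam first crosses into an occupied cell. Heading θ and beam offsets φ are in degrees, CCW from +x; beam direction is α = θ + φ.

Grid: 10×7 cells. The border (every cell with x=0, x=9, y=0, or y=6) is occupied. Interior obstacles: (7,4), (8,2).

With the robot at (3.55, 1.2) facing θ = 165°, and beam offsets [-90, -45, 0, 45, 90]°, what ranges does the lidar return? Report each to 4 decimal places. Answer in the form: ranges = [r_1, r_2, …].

ranges = [4.9693, 5.1000, 2.6400, 0.4000, 0.2071]

beam 1: φ=-90°, α=75°
  direction (0.2588, 0.9659); cell (3,1); t to first gridline: x 1.7387, y 0.8282 (then +3.8637 / +1.0353)
    (3,2) via y @ 0.8282
    (4,2) via x @ 1.7387
    (4,3) via y @ 1.8635
    (4,4) via y @ 2.8988
    (4,5) via y @ 3.9340
    (4,6) via y @ 4.9693  # hit
  → r_1 = 4.9693
beam 2: φ=-45°, α=120°
  direction (-0.5000, 0.8660); cell (3,1); t to first gridline: x 1.1000, y 0.9238 (then +2.0000 / +1.1547)
    (3,2) via y @ 0.9238
    (2,2) via x @ 1.1000
    (2,3) via y @ 2.0785
    (1,3) via x @ 3.1000
    (1,4) via y @ 3.2332
    (1,5) via y @ 4.3879
    (0,5) via x @ 5.1000  # hit
  → r_2 = 5.1000
beam 3: φ=0°, α=165°
  direction (-0.9659, 0.2588); cell (3,1); t to first gridline: x 0.5694, y 3.0910 (then +1.0353 / +3.8637)
    (2,1) via x @ 0.5694
    (1,1) via x @ 1.6047
    (0,1) via x @ 2.6400  # hit
  → r_3 = 2.6400
beam 4: φ=45°, α=210°
  direction (-0.8660, -0.5000); cell (3,1); t to first gridline: x 0.6351, y 0.4000 (then +1.1547 / +2.0000)
    (3,0) via y @ 0.4000  # hit
  → r_4 = 0.4000
beam 5: φ=90°, α=255°
  direction (-0.2588, -0.9659); cell (3,1); t to first gridline: x 2.1250, y 0.2071 (then +3.8637 / +1.0353)
    (3,0) via y @ 0.2071  # hit
  → r_5 = 0.2071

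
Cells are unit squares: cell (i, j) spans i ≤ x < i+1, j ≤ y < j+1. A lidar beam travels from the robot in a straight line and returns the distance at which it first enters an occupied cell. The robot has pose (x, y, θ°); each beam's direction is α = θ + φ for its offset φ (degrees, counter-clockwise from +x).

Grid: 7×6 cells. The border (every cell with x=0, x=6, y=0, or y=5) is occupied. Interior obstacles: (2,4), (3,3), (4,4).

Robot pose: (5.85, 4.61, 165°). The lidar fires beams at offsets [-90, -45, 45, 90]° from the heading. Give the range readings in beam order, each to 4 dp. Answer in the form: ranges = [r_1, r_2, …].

beam 1: φ=-90°, α=75°
  cosα=0.2588 sinα=0.9659 | (5,4) | tMaxX 0.5796 tMaxY 0.4038 | tΔX 3.8637 tΔY 1.0353
    t=0.4038 [y] (5,5) — stop
  → r_1 = 0.4038
beam 2: φ=-45°, α=120°
  cosα=-0.5000 sinα=0.8660 | (5,4) | tMaxX 1.7000 tMaxY 0.4503 | tΔX 2.0000 tΔY 1.1547
    t=0.4503 [y] (5,5) — stop
  → r_2 = 0.4503
beam 3: φ=45°, α=210°
  cosα=-0.8660 sinα=-0.5000 | (5,4) | tMaxX 0.9815 tMaxY 1.2200 | tΔX 1.1547 tΔY 2.0000
    t=0.9815 [x] (4,4) — stop
  → r_3 = 0.9815
beam 4: φ=90°, α=255°
  cosα=-0.2588 sinα=-0.9659 | (5,4) | tMaxX 3.2841 tMaxY 0.6315 | tΔX 3.8637 tΔY 1.0353
    t=0.6315 [y] (5,3)
    t=1.6668 [y] (5,2)
    t=2.7021 [y] (5,1)
    t=3.2841 [x] (4,1)
    t=3.7373 [y] (4,0) — stop
  → r_4 = 3.7373

ranges = [0.4038, 0.4503, 0.9815, 3.7373]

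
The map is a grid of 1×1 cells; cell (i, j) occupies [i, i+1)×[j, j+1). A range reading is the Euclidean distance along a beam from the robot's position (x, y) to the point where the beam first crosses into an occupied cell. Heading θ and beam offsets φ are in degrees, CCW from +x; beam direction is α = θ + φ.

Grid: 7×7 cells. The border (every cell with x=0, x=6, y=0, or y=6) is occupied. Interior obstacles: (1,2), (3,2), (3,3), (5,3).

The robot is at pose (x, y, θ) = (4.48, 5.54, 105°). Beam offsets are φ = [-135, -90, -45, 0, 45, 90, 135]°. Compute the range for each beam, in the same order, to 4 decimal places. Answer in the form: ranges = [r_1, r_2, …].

ranges = [1.7551, 1.5736, 0.5312, 0.4762, 0.9200, 3.6028, 1.7782]

beam 1: φ=-135°, α=330°
  cosα=0.8660 sinα=-0.5000 | (4,5) | tMaxX 0.6004 tMaxY 1.0800 | tΔX 1.1547 tΔY 2.0000
    t=0.6004 [x] (5,5)
    t=1.0800 [y] (5,4)
    t=1.7551 [x] (6,4) — stop
  → r_1 = 1.7551
beam 2: φ=-90°, α=15°
  cosα=0.9659 sinα=0.2588 | (4,5) | tMaxX 0.5383 tMaxY 1.7773 | tΔX 1.0353 tΔY 3.8637
    t=0.5383 [x] (5,5)
    t=1.5736 [x] (6,5) — stop
  → r_2 = 1.5736
beam 3: φ=-45°, α=60°
  cosα=0.5000 sinα=0.8660 | (4,5) | tMaxX 1.0400 tMaxY 0.5312 | tΔX 2.0000 tΔY 1.1547
    t=0.5312 [y] (4,6) — stop
  → r_3 = 0.5312
beam 4: φ=0°, α=105°
  cosα=-0.2588 sinα=0.9659 | (4,5) | tMaxX 1.8546 tMaxY 0.4762 | tΔX 3.8637 tΔY 1.0353
    t=0.4762 [y] (4,6) — stop
  → r_4 = 0.4762
beam 5: φ=45°, α=150°
  cosα=-0.8660 sinα=0.5000 | (4,5) | tMaxX 0.5543 tMaxY 0.9200 | tΔX 1.1547 tΔY 2.0000
    t=0.5543 [x] (3,5)
    t=0.9200 [y] (3,6) — stop
  → r_5 = 0.9200
beam 6: φ=90°, α=195°
  cosα=-0.9659 sinα=-0.2588 | (4,5) | tMaxX 0.4969 tMaxY 2.0864 | tΔX 1.0353 tΔY 3.8637
    t=0.4969 [x] (3,5)
    t=1.5322 [x] (2,5)
    t=2.0864 [y] (2,4)
    t=2.5675 [x] (1,4)
    t=3.6028 [x] (0,4) — stop
  → r_6 = 3.6028
beam 7: φ=135°, α=240°
  cosα=-0.5000 sinα=-0.8660 | (4,5) | tMaxX 0.9600 tMaxY 0.6235 | tΔX 2.0000 tΔY 1.1547
    t=0.6235 [y] (4,4)
    t=0.9600 [x] (3,4)
    t=1.7782 [y] (3,3) — stop
  → r_7 = 1.7782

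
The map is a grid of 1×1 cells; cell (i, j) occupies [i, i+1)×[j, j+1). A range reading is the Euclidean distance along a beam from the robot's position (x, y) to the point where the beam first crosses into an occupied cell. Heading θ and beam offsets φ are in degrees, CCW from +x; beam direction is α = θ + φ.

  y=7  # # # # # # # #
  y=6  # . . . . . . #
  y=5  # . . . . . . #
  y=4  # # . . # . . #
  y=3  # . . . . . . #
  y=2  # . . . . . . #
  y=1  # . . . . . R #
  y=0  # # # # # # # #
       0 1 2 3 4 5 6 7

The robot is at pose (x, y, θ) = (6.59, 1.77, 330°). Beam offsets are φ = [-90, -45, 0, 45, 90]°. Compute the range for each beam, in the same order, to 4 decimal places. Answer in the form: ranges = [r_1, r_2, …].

beam 1: φ=-90°, α=240°
  dir = (cos 240°, sin 240°) = (-0.5000, -0.8660); from cell (6,1)
  next x-line at t=1.1800, next y-line at t=0.8891; Δt_x=2.0000, Δt_y=1.1547
    y: enter (6,0) at t=0.8891 ← occupied
  → r_1 = 0.8891
beam 2: φ=-45°, α=285°
  dir = (cos 285°, sin 285°) = (0.2588, -0.9659); from cell (6,1)
  next x-line at t=1.5841, next y-line at t=0.7972; Δt_x=3.8637, Δt_y=1.0353
    y: enter (6,0) at t=0.7972 ← occupied
  → r_2 = 0.7972
beam 3: φ=0°, α=330°
  dir = (cos 330°, sin 330°) = (0.8660, -0.5000); from cell (6,1)
  next x-line at t=0.4734, next y-line at t=1.5400; Δt_x=1.1547, Δt_y=2.0000
    x: enter (7,1) at t=0.4734 ← occupied
  → r_3 = 0.4734
beam 4: φ=45°, α=15°
  dir = (cos 15°, sin 15°) = (0.9659, 0.2588); from cell (6,1)
  next x-line at t=0.4245, next y-line at t=0.8887; Δt_x=1.0353, Δt_y=3.8637
    x: enter (7,1) at t=0.4245 ← occupied
  → r_4 = 0.4245
beam 5: φ=90°, α=60°
  dir = (cos 60°, sin 60°) = (0.5000, 0.8660); from cell (6,1)
  next x-line at t=0.8200, next y-line at t=0.2656; Δt_x=2.0000, Δt_y=1.1547
    y: enter (6,2) at t=0.2656
    x: enter (7,2) at t=0.8200 ← occupied
  → r_5 = 0.8200

ranges = [0.8891, 0.7972, 0.4734, 0.4245, 0.8200]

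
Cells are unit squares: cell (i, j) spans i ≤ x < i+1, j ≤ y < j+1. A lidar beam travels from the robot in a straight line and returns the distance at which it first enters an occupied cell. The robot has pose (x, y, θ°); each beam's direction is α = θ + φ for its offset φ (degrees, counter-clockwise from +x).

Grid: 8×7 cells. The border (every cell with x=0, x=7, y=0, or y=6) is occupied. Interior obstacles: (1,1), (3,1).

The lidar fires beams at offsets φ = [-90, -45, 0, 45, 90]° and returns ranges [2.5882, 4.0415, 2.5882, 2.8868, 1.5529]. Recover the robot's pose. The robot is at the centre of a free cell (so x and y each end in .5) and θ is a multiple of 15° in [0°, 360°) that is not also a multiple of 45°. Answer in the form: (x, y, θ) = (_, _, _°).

Enumerate (i+0.5, j+0.5, θ) over the 28 free cells and 16 admissible headings. For each, cast all 5 beams and compare to the given ranges.
  (1.5, 5.5, 285°): beam 1 = 0.5176 ≠ 2.5882 ✗
  (2.5, 4.5, 15°): beam 2 = 5.1962 ≠ 4.0415 ✗
  (4.5, 4.5, 285°): beam 1 = 3.6235 ≠ 2.5882 ✗
  (2.5, 3.5, 255°): beam 1 = 1.5529 ≠ 2.5882 ✗
  …
  (4.5, 4.5, 345°): r_1=2.5882, r_2=4.0415, r_3=2.5882, r_4=2.8868, r_5=1.5529 — all match ✓
No second candidate reproduces the full scan.

(x, y, θ) = (4.5, 4.5, 345°)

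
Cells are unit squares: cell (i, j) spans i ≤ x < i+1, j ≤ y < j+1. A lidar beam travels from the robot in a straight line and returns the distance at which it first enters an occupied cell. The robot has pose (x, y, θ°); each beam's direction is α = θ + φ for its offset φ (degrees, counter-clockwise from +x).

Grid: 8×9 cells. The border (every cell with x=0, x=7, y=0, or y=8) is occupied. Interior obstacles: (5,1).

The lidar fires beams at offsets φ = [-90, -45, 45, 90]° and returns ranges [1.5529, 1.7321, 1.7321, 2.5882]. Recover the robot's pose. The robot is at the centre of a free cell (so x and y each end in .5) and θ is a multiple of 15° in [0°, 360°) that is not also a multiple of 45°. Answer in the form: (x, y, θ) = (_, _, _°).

Candidates: 41 free-cell centres × 16 headings = 656 poses. Raycast each; keep the one whose scan matches to 4 dp.
  (2.5, 1.5, 195°): beam 1 = 5.7956 ≠ 1.5529 ✗
  (2.5, 5.5, 255°): beam 3 = 5.0000 ≠ 1.7321 ✗
  (3.5, 2.5, 345°): beam 3 = 4.0415 ≠ 1.7321 ✗
  (1.5, 1.5, 60°): beam 1 = 1.0000 ≠ 1.5529 ✗
  …
  (2.5, 2.5, 255°): r_1=1.5529, r_2=1.7321, r_3=1.7321, r_4=2.5882 — all match ✓
Only this pose fits every beam.

(x, y, θ) = (2.5, 2.5, 255°)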